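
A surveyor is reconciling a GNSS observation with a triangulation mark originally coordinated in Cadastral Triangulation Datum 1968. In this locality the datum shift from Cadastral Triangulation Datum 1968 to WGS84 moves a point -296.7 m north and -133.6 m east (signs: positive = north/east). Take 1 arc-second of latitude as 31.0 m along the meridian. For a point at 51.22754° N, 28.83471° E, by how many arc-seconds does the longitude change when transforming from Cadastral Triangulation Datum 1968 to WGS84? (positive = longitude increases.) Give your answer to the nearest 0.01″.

At latitude 51.22754°, cos φ = 0.626229.
1″ of longitude at this latitude = 31.00 × cos φ = 19.4131 m, so Δλ = -133.6 / 19.4131 = -6.882″.

Δλ = -6.88″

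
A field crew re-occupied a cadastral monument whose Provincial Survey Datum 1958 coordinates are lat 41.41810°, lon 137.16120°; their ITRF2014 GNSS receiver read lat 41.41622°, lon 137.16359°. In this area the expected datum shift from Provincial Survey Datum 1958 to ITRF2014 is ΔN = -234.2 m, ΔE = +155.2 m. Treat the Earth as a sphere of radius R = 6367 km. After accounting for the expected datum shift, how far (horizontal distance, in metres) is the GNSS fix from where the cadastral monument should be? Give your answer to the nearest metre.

51 m

Observed coordinate differences: Δφ = -0.00188°, Δλ = +0.00239°.
Converting to metres (1° lat = 111125 m, cos φ = 0.749902): observed ΔN = -208.9 m, observed ΔE = 199.2 m.
Subtracting the expected shift leaves a residual of -208.9 − (-234.2) = 25.3 m north and 199.2 − (155.2) = 44.0 m east.
Residual distance = √(25.3² + 44.0²) = 50.7 m.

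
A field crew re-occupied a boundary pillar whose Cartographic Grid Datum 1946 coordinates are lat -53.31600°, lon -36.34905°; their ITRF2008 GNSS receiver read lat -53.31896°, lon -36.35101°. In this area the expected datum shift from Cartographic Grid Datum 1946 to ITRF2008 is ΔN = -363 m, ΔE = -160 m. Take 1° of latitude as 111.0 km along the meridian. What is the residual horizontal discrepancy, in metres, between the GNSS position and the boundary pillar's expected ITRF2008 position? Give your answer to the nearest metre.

46 m

Observed coordinate differences: Δφ = -0.00296°, Δλ = -0.00196°.
Converting to metres (1° lat = 111000 m, cos φ = 0.597401): observed ΔN = -328.6 m, observed ΔE = -130.0 m.
Subtracting the expected shift leaves a residual of -328.6 − (-363) = 34.4 m north and -130.0 − (-160) = 30.0 m east.
Residual distance = √(34.4² + 30.0²) = 45.7 m.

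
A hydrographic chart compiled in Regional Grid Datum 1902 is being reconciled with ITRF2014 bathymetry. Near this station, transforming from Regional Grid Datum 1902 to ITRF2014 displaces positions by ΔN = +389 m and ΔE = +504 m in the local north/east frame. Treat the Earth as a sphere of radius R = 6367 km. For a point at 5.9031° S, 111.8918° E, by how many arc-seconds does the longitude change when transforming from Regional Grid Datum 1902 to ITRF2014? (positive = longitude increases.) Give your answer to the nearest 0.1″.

Δλ = 16.4″

At latitude -5.9031°, cos φ = 0.994697.
One radian of longitude at latitude φ spans R cos φ, so Δλ = ΔE / (R cos φ) = 504.0 / (6367000 × 0.994697) = 7.9580e-05 rad = 16.415″.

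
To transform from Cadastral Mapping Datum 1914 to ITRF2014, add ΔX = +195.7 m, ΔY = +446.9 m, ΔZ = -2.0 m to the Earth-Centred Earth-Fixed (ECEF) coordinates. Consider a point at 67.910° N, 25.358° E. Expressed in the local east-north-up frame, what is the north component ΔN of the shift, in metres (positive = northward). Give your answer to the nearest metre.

ΔN = -342 m

The local north axis is (−sin φ cos λ, −sin φ sin λ, cos φ), giving ΔN = -163.863 − 177.346 − 0.752 = -341.96 m.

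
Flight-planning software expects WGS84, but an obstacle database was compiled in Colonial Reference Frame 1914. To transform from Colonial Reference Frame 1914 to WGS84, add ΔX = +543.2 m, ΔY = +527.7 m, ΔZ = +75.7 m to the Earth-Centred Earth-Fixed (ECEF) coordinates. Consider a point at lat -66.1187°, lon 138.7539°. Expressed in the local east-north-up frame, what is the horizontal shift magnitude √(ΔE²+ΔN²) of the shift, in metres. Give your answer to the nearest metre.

At φ = -66.1187°, λ = 138.7539°: sin φ = -0.914386, cos φ = 0.404843, sin λ = 0.659295, cos λ = -0.751885.
ΔE = −sin λ·ΔX + cos λ·ΔY = −(0.659295)·(543.2) + (-0.751885)·(527.7) = -754.90 m.
ΔN = −sin φ cos λ·ΔX − sin φ sin λ·ΔY + cos φ·ΔZ = −(-0.914386)(-0.751885)(543.2) − (-0.914386)(0.659295)(527.7) + (0.404843)(75.7) = -24.69 m.
Horizontal magnitude = √(ΔE² + ΔN²) = √((-754.90)² + (-24.69)²) = 755.30 m.

755 m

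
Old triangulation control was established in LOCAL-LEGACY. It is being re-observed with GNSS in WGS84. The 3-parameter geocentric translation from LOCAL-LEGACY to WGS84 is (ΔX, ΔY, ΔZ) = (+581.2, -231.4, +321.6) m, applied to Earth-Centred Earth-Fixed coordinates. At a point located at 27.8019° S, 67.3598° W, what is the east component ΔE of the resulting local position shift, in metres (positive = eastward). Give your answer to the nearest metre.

ΔE = 447 m

The local east axis at (φ, λ) is (−sin λ, cos λ, 0), so ΔE = −sin(-67.3598°)·581.2 + cos(-67.3598°)·(-231.4) = 447.34 m.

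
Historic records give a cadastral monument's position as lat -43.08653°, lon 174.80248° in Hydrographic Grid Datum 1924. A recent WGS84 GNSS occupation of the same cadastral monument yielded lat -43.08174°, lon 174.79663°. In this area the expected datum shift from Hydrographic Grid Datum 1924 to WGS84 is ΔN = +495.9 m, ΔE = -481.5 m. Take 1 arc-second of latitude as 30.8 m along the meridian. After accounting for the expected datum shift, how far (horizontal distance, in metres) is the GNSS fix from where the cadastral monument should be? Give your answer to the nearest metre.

Observed coordinate differences: Δφ = +0.00479°, Δλ = -0.00585°.
Converting to metres (1° lat = 110880 m, cos φ = 0.730323): observed ΔN = 531.1 m, observed ΔE = -473.7 m.
Subtracting the expected shift leaves a residual of 531.1 − (495.9) = 35.2 m north and -473.7 − (-481.5) = 7.8 m east.
Residual distance = √(35.2² + 7.8²) = 36.1 m.

36 m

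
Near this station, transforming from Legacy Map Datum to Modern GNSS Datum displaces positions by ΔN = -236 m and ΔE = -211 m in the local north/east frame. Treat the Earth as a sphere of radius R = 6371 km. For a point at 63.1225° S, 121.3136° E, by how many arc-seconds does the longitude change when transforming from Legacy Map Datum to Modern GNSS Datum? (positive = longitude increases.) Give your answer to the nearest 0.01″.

Δλ = -15.11″

At latitude -63.1225°, cos φ = 0.452084.
One radian of longitude at latitude φ spans R cos φ, so Δλ = ΔE / (R cos φ) = -211.0 / (6371000 × 0.452084) = -7.3258e-05 rad = -15.111″.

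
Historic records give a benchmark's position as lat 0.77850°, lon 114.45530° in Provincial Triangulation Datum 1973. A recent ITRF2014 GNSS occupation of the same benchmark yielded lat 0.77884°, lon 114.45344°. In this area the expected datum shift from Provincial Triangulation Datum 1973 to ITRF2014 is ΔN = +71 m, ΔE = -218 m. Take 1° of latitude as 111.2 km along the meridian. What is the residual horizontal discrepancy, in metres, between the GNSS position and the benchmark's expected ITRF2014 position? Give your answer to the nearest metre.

Observed coordinate differences: Δφ = +0.00034°, Δλ = -0.00186°.
Converting to metres (1° lat = 111200 m, cos φ = 0.999908): observed ΔN = 37.8 m, observed ΔE = -206.8 m.
Subtracting the expected shift leaves a residual of 37.8 − (71) = -33.2 m north and -206.8 − (-218) = 11.2 m east.
Residual distance = √((-33.2)² + 11.2²) = 35.0 m.

35 m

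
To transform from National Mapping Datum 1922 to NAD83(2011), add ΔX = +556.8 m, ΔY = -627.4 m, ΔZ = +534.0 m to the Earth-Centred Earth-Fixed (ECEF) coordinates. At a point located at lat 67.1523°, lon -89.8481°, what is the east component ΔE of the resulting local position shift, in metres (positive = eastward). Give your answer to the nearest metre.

ΔE = 555 m

At φ = 67.1523°, λ = -89.8481°: sin φ = 0.921540, cos φ = 0.388283, sin λ = -0.999996, cos λ = 0.002651.
ΔE = −sin λ·ΔX + cos λ·ΔY = −(-0.999996)·(556.8) + (0.002651)·(-627.4) = 555.13 m.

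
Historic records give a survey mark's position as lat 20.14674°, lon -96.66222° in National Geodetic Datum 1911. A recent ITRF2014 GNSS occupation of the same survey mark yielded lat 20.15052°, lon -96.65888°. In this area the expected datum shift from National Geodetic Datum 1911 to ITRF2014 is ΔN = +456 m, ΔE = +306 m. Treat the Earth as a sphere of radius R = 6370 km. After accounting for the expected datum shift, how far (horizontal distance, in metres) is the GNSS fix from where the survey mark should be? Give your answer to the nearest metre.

Observed coordinate differences: Δφ = +0.00378°, Δλ = +0.00334°.
Converting to metres (1° lat = 111177 m, cos φ = 0.938814): observed ΔN = 420.3 m, observed ΔE = 348.6 m.
Subtracting the expected shift leaves a residual of 420.3 − (456) = -35.7 m north and 348.6 − (306) = 42.6 m east.
Residual distance = √((-35.7)² + 42.6²) = 55.6 m.

56 m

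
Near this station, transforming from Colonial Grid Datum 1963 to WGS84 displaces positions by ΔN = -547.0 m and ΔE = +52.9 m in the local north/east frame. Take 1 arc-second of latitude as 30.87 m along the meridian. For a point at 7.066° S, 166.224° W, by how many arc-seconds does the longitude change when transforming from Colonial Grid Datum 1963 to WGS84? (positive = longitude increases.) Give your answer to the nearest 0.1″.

At latitude -7.066°, cos φ = 0.992405.
1″ of longitude at this latitude = 30.87 × cos φ = 30.6355 m, so Δλ = 52.9 / 30.6355 = 1.727″.

Δλ = 1.7″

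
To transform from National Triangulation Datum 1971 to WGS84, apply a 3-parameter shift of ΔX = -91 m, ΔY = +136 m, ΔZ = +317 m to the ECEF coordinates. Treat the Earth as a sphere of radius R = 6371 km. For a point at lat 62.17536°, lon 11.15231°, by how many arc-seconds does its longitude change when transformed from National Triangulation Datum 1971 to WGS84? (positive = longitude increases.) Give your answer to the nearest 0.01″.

sin φ = 0.884380, cos φ = 0.466767, sin λ = 0.193418, cos λ = 0.981116.
East component: ΔE = −sin λ·ΔX + cos λ·ΔY = −(0.193418)(-91) + (0.981116)(136) = 151.03 m.
1° of latitude spans πR/180 = 111195 m; at latitude φ, 1° of longitude spans that × cos φ = 51902.1 m, so Δλ = 151.03 / 51902.1 × 3600 = 10.476″.

Δλ = 10.48″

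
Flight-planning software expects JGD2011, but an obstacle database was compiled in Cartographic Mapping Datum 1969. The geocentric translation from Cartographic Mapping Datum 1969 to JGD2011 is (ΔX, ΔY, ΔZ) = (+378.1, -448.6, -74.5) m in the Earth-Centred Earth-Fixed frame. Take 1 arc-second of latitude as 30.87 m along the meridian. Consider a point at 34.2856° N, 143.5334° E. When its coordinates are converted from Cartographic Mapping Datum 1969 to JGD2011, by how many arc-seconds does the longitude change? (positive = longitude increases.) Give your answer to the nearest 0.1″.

Δλ = 5.3″

sin φ = 0.563318, cos φ = 0.826240, sin λ = 0.594354, cos λ = -0.804203.
East component: ΔE = −sin λ·ΔX + cos λ·ΔY = −(0.594354)(378.1) + (-0.804203)(-448.6) = 136.04 m.
1° of latitude spans 3600 × 30.87 = 111132 m; at latitude φ, 1° of longitude spans that × cos φ = 91821.7 m, so Δλ = 136.04 / 91821.7 × 3600 = 5.334″.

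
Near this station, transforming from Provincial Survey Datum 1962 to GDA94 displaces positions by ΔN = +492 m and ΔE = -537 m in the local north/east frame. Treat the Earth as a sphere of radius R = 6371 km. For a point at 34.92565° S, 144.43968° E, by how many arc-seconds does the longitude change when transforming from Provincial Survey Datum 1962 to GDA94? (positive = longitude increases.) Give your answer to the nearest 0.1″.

Δλ = -21.2″

At latitude -34.92565°, cos φ = 0.819896.
One radian of longitude at latitude φ spans R cos φ, so Δλ = ΔE / (R cos φ) = -537.0 / (6371000 × 0.819896) = -1.0280e-04 rad = -21.205″.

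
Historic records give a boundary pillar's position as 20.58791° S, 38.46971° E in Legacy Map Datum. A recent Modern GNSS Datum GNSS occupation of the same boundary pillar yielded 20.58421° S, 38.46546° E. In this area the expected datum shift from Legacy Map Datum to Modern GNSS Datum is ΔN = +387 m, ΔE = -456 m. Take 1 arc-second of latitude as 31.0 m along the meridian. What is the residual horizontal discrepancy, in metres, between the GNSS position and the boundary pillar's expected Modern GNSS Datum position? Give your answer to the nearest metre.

Observed coordinate differences: Δφ = +0.00370°, Δλ = -0.00425°.
Converting to metres (1° lat = 111600 m, cos φ = 0.936134): observed ΔN = 412.9 m, observed ΔE = -444.0 m.
Subtracting the expected shift leaves a residual of 412.9 − (387) = 25.9 m north and -444.0 − (-456) = 12.0 m east.
Residual distance = √(25.9² + 12.0²) = 28.6 m.

29 m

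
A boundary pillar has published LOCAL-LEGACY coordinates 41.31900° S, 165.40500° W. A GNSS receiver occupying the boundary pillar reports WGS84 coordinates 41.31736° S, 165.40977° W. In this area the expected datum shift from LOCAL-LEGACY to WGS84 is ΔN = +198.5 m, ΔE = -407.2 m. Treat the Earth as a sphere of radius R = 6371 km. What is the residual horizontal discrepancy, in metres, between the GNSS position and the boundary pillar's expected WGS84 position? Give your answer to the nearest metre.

18 m

Observed coordinate differences: Δφ = +0.00164°, Δλ = -0.00477°.
Converting to metres (1° lat = 111195 m, cos φ = 0.751045): observed ΔN = 182.4 m, observed ΔE = -398.4 m.
Subtracting the expected shift leaves a residual of 182.4 − (198.5) = -16.1 m north and -398.4 − (-407.2) = 8.8 m east.
Residual distance = √((-16.1)² + 8.8²) = 18.4 m.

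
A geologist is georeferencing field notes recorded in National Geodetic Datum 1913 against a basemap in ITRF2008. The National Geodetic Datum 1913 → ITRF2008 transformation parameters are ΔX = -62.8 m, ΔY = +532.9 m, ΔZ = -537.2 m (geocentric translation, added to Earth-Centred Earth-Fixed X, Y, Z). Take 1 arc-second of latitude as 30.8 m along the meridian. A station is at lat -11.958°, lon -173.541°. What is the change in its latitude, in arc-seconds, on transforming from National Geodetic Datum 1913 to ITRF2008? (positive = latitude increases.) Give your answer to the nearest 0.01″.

sin φ = -0.207195, cos φ = 0.978300, sin λ = -0.112492, cos λ = -0.993653.
North component: ΔN = −sin φ cos λ·ΔX − sin φ sin λ·ΔY + cos φ·ΔZ = −(-0.207195)(-0.993653)(-62.8) − (-0.207195)(-0.112492)(532.9) + (0.978300)(-537.2) = -525.03 m.
1° of latitude spans 3600 × 30.80 = 110880 m, so Δφ = -525.03 / 110880 × 3600 = -17.047″.

Δφ = -17.05″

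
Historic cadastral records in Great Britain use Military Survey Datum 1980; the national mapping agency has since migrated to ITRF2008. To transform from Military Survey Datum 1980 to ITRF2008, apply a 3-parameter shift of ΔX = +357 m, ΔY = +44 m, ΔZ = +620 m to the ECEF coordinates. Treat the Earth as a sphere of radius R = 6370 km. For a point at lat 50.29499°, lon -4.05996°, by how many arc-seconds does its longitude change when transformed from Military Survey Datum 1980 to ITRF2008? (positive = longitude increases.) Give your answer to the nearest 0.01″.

sin φ = 0.769344, cos φ = 0.638835, sin λ = -0.070800, cos λ = 0.997491.
East component: ΔE = −sin λ·ΔX + cos λ·ΔY = −(-0.070800)(357) + (0.997491)(44) = 69.17 m.
1° of latitude spans πR/180 = 111177 m; at latitude φ, 1° of longitude spans that × cos φ = 71024.1 m, so Δλ = 69.17 / 71024.1 × 3600 = 3.506″.

Δλ = 3.51″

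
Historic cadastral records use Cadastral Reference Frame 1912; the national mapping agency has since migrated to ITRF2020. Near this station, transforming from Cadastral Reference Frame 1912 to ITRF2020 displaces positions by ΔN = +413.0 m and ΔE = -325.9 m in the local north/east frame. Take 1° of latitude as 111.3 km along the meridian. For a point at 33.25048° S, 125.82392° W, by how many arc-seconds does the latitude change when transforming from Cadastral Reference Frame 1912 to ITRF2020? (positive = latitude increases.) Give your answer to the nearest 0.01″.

1° of latitude = 111.3 km, so Δφ = 413.0 / 111300 = 0.0037107° = 13.358″.

Δφ = 13.36″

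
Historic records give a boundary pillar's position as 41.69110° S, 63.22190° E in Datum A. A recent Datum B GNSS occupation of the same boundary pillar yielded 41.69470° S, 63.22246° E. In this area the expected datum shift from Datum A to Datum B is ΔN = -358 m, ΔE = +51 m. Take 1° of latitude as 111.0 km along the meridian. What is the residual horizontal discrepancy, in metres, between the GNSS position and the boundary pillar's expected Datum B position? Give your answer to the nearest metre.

Observed coordinate differences: Δφ = -0.00360°, Δλ = +0.00056°.
Converting to metres (1° lat = 111000 m, cos φ = 0.746742): observed ΔN = -399.6 m, observed ΔE = 46.4 m.
Subtracting the expected shift leaves a residual of -399.6 − (-358) = -41.6 m north and 46.4 − (51) = -4.6 m east.
Residual distance = √((-41.6)² + (-4.6)²) = 41.9 m.

42 m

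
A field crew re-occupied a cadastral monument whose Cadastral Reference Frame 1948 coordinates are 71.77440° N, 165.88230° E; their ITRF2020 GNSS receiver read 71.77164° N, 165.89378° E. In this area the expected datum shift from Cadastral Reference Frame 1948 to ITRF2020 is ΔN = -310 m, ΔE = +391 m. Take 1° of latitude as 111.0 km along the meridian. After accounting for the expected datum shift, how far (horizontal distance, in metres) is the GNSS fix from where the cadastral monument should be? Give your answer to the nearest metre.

Observed coordinate differences: Δφ = -0.00276°, Δλ = +0.01148°.
Converting to metres (1° lat = 111000 m, cos φ = 0.312759): observed ΔN = -306.4 m, observed ΔE = 398.5 m.
Subtracting the expected shift leaves a residual of -306.4 − (-310) = 3.6 m north and 398.5 − (391) = 7.5 m east.
Residual distance = √(3.6² + 7.5²) = 8.4 m.

8 m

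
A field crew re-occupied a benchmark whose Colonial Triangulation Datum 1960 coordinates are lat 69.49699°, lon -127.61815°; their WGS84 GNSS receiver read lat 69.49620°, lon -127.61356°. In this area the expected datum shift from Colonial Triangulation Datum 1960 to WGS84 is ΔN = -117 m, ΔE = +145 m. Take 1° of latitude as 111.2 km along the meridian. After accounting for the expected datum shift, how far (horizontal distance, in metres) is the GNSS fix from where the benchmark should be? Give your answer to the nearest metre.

45 m

Observed coordinate differences: Δφ = -0.00079°, Δλ = +0.00459°.
Converting to metres (1° lat = 111200 m, cos φ = 0.350257): observed ΔN = -87.8 m, observed ΔE = 178.8 m.
Subtracting the expected shift leaves a residual of -87.8 − (-117) = 29.2 m north and 178.8 − (145) = 33.8 m east.
Residual distance = √(29.2² + 33.8²) = 44.6 m.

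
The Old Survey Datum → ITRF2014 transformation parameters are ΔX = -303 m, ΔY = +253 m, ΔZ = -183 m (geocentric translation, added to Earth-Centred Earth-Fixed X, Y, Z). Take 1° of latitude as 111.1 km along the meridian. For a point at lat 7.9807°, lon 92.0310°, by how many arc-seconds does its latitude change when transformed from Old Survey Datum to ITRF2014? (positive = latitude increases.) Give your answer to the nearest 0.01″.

Δφ = -7.06″

sin φ = 0.138840, cos φ = 0.990315, sin λ = 0.999372, cos λ = -0.035440.
North component: ΔN = −sin φ cos λ·ΔX − sin φ sin λ·ΔY + cos φ·ΔZ = −(0.138840)(-0.035440)(-303) − (0.138840)(0.999372)(253) + (0.990315)(-183) = -217.82 m.
1° of latitude spans 111100 m, so Δφ = -217.82 / 111100 × 3600 = -7.058″.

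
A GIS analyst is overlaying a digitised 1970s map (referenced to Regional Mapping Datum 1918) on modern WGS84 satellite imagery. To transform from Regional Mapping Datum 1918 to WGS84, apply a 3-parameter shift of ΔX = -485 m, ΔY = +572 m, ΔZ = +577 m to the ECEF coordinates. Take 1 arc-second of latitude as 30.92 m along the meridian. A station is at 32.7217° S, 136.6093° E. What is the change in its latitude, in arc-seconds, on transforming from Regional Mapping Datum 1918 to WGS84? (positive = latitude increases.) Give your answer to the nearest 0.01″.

sin φ = -0.540559, cos φ = 0.841306, sin λ = 0.686970, cos λ = -0.726686.
North component: ΔN = −sin φ cos λ·ΔX − sin φ sin λ·ΔY + cos φ·ΔZ = −(-0.540559)(-0.726686)(-485) − (-0.540559)(0.686970)(572) + (0.841306)(577) = 888.36 m.
1° of latitude spans 3600 × 30.92 = 111312 m, so Δφ = 888.36 / 111312 × 3600 = 28.731″.

Δφ = 28.73″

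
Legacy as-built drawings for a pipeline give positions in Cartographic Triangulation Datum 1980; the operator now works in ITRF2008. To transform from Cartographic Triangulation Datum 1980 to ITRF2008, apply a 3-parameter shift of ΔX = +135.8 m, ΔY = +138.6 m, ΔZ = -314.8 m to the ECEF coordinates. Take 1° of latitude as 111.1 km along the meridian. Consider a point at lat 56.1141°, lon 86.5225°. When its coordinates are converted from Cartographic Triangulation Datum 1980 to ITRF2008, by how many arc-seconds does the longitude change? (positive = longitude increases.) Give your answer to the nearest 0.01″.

sin φ = 0.830150, cos φ = 0.557541, sin λ = 0.998159, cos λ = 0.060657.
East component: ΔE = −sin λ·ΔX + cos λ·ΔY = −(0.998159)(135.8) + (0.060657)(138.6) = -127.14 m.
1° of latitude spans 111100 m; at latitude φ, 1° of longitude spans that × cos φ = 61942.8 m, so Δλ = -127.14 / 61942.8 × 3600 = -7.389″.

Δλ = -7.39″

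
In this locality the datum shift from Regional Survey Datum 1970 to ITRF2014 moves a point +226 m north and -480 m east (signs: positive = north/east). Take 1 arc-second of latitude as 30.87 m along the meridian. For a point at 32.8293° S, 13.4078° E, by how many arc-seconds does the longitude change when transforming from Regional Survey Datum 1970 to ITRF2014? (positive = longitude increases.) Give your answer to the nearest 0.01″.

Δλ = -18.50″

At latitude -32.8293°, cos φ = 0.840289.
1″ of longitude at this latitude = 30.87 × cos φ = 25.9397 m, so Δλ = -480.0 / 25.9397 = -18.504″.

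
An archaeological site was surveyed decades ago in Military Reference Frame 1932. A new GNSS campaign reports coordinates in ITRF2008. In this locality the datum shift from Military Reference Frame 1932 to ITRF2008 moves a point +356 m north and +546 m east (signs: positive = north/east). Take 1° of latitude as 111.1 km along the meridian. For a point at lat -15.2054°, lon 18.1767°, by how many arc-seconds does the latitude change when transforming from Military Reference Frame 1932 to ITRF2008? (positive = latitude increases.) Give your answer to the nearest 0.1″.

1° of latitude = 111.1 km, so Δφ = 356.0 / 111100 = 0.0032043° = 11.536″.

Δφ = 11.5″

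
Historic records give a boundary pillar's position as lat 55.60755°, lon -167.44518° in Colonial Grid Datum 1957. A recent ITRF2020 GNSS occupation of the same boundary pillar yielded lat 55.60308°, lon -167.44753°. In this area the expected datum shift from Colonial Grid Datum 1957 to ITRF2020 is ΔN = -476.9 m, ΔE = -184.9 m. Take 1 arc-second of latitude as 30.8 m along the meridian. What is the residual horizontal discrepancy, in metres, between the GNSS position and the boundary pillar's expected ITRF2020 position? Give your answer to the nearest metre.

42 m

Observed coordinate differences: Δφ = -0.00447°, Δλ = -0.00235°.
Converting to metres (1° lat = 110880 m, cos φ = 0.564858): observed ΔN = -495.6 m, observed ΔE = -147.2 m.
Subtracting the expected shift leaves a residual of -495.6 − (-476.9) = -18.7 m north and -147.2 − (-184.9) = 37.7 m east.
Residual distance = √((-18.7)² + 37.7²) = 42.1 m.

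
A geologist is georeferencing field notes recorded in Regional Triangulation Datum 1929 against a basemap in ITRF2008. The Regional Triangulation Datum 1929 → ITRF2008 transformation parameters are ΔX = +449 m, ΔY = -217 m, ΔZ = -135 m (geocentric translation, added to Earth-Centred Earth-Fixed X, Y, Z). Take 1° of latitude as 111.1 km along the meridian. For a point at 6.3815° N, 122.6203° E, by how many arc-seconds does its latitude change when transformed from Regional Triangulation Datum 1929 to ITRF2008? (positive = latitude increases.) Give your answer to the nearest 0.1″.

Δφ = -2.8″

sin φ = 0.111148, cos φ = 0.993804, sin λ = 0.842261, cos λ = -0.539069.
North component: ΔN = −sin φ cos λ·ΔX − sin φ sin λ·ΔY + cos φ·ΔZ = −(0.111148)(-0.539069)(449) − (0.111148)(0.842261)(-217) + (0.993804)(-135) = -86.95 m.
1° of latitude spans 111100 m, so Δφ = -86.95 / 111100 × 3600 = -2.817″.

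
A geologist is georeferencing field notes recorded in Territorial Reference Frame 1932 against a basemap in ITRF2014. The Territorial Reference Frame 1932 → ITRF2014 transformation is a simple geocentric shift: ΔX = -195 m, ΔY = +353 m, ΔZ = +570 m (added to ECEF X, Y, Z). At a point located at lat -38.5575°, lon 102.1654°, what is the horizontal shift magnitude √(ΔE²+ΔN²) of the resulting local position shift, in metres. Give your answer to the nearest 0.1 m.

The local east axis at (φ, λ) is (−sin λ, cos λ, 0), so ΔE = −sin(102.1654°)·(-195) + cos(102.1654°)·353 = 116.23 m.
The local north axis is (−sin φ cos λ, −sin φ sin λ, cos φ), giving ΔN = 25.613 + 215.084 + 445.730 = 686.43 m.
Horizontal magnitude = √(ΔE² + ΔN²) = √(116.23² + 686.43²) = 696.20 m.

696.2 m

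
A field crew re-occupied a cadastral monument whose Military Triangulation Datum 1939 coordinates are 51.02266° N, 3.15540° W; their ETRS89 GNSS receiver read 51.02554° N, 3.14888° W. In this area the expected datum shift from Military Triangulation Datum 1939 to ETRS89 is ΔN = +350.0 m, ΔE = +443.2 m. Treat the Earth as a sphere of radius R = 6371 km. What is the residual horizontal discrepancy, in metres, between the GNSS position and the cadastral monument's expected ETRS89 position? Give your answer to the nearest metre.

32 m

Observed coordinate differences: Δφ = +0.00288°, Δλ = +0.00652°.
Converting to metres (1° lat = 111195 m, cos φ = 0.629013): observed ΔN = 320.2 m, observed ΔE = 456.0 m.
Subtracting the expected shift leaves a residual of 320.2 − (350.0) = -29.8 m north and 456.0 − (443.2) = 12.8 m east.
Residual distance = √((-29.8)² + 12.8²) = 32.4 m.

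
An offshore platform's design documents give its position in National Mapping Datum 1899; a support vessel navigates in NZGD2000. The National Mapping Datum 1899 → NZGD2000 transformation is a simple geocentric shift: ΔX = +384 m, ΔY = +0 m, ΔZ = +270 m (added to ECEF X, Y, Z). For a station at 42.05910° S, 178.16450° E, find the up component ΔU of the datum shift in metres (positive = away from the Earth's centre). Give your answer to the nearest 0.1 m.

ΔU = -465.8 m

The local up (radial) axis is (cos φ cos λ, cos φ sin λ, sin φ), giving ΔU = -284.956 + 0.000 − 180.872 = -465.83 m.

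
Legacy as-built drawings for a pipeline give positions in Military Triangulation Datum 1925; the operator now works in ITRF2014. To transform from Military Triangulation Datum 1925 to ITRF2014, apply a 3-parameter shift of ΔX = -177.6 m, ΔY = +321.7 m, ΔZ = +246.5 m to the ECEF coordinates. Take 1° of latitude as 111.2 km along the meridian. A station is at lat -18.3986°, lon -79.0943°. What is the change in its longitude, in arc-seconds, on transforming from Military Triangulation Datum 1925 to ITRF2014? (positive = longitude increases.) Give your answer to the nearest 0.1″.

sin φ = -0.315626, cos φ = 0.948884, sin λ = -0.981940, cos λ = 0.189193.
East component: ΔE = −sin λ·ΔX + cos λ·ΔY = −(-0.981940)(-177.6) + (0.189193)(321.7) = -113.53 m.
1° of latitude spans 111200 m; at latitude φ, 1° of longitude spans that × cos φ = 105515.9 m, so Δλ = -113.53 / 105515.9 × 3600 = -3.873″.

Δλ = -3.9″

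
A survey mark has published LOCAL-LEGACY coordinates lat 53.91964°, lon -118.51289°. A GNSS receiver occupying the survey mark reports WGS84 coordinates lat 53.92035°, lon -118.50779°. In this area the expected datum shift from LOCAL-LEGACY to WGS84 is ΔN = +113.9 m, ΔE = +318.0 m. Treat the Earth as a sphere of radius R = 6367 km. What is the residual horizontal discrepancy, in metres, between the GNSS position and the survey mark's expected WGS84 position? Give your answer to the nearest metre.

38 m

Observed coordinate differences: Δφ = +0.00071°, Δλ = +0.00510°.
Converting to metres (1° lat = 111125 m, cos φ = 0.588919): observed ΔN = 78.9 m, observed ΔE = 333.8 m.
Subtracting the expected shift leaves a residual of 78.9 − (113.9) = -35.0 m north and 333.8 − (318.0) = 15.8 m east.
Residual distance = √((-35.0)² + 15.8²) = 38.4 m.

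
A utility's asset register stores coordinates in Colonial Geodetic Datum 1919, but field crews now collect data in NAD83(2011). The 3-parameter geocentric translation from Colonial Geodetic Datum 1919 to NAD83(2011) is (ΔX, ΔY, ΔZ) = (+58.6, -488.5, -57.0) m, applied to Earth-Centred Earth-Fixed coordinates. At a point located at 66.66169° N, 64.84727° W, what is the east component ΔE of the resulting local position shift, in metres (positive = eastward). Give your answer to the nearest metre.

At φ = 66.66169°, λ = -64.84727°: sin φ = 0.918182, cos φ = 0.396160, sin λ = -0.905178, cos λ = 0.425033.
ΔE = −sin λ·ΔX + cos λ·ΔY = −(-0.905178)·(58.6) + (0.425033)·(-488.5) = -154.59 m.

ΔE = -155 m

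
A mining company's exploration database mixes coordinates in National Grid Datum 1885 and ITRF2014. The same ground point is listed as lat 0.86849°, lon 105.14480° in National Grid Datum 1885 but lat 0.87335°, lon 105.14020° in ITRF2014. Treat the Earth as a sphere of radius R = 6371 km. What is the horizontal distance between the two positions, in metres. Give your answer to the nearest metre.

744 m

Δφ = 0.87335° − 0.86849° = +0.00486°; Δλ = 105.14020° − 105.14480° = -0.00460°.
1° along a meridian = πR/180 = 111195 m.
ΔN = Δφ × 111195 = 540.4 m; ΔE = Δλ × 111195 × cos(0.86849°) = -0.00460 × 111195 × 0.999885 = -511.4 m.
Distance = √(ΔE² + ΔN²) = √((-511.4)² + 540.4²) = 744.0 m.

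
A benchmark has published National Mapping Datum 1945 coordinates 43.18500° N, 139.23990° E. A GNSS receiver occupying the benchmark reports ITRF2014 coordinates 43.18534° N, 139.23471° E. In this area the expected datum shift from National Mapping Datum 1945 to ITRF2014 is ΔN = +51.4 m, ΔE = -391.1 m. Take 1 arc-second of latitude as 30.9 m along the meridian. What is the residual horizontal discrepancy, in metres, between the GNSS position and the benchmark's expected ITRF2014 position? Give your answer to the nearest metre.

Observed coordinate differences: Δφ = +0.00034°, Δλ = -0.00519°.
Converting to metres (1° lat = 111240 m, cos φ = 0.729148): observed ΔN = 37.8 m, observed ΔE = -421.0 m.
Subtracting the expected shift leaves a residual of 37.8 − (51.4) = -13.6 m north and -421.0 − (-391.1) = -29.9 m east.
Residual distance = √((-13.6)² + (-29.9)²) = 32.8 m.

33 m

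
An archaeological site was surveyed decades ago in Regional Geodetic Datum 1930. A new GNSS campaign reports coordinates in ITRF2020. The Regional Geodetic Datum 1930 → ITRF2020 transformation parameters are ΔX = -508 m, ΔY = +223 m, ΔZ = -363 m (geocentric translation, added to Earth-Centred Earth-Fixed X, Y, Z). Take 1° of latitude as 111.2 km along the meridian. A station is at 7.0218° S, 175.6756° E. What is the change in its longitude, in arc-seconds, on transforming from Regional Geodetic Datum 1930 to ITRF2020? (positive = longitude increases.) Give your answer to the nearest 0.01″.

sin φ = -0.122247, cos φ = 0.992500, sin λ = 0.075403, cos λ = -0.997153.
East component: ΔE = −sin λ·ΔX + cos λ·ΔY = −(0.075403)(-508) + (-0.997153)(223) = -184.06 m.
1° of latitude spans 111200 m; at latitude φ, 1° of longitude spans that × cos φ = 110366.0 m, so Δλ = -184.06 / 110366.0 × 3600 = -6.004″.

Δλ = -6.00″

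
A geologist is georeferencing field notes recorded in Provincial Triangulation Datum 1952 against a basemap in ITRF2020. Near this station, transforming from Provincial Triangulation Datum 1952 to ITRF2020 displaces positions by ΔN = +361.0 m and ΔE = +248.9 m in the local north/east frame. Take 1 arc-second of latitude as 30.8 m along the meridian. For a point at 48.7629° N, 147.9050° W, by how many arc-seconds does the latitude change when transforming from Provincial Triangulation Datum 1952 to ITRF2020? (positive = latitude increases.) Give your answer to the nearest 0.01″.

1″ of latitude = 30.80 m, so Δφ = 361.0 / 30.80 = 11.721″.

Δφ = 11.72″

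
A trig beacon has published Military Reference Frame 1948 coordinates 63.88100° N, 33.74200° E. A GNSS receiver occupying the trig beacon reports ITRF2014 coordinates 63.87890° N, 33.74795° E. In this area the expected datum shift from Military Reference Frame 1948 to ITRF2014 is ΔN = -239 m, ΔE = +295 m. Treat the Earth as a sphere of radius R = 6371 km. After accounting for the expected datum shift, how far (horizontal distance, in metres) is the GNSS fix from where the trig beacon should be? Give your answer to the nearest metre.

Observed coordinate differences: Δφ = -0.00210°, Δλ = +0.00595°.
Converting to metres (1° lat = 111195 m, cos φ = 0.440237): observed ΔN = -233.5 m, observed ΔE = 291.3 m.
Subtracting the expected shift leaves a residual of -233.5 − (-239) = 5.5 m north and 291.3 − (295) = -3.7 m east.
Residual distance = √(5.5² + (-3.7)²) = 6.6 m.

7 m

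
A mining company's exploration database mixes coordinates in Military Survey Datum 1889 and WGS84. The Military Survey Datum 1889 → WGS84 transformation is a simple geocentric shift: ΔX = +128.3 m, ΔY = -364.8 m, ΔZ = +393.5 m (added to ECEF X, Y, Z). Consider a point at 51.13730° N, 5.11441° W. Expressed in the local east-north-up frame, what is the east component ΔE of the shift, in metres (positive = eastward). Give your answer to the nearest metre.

The local east axis at (φ, λ) is (−sin λ, cos λ, 0), so ΔE = −sin(-5.11441°)·128.3 + cos(-5.11441°)·(-364.8) = -351.91 m.

ΔE = -352 m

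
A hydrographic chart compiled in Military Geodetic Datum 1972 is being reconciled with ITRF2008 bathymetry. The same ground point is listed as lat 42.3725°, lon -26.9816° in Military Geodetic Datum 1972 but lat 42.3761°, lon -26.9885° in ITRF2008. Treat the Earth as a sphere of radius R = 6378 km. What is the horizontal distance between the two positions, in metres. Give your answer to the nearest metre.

Δφ = 42.3761° − 42.3725° = +0.0036°; Δλ = -26.9885° − -26.9816° = -0.0069°.
1° along a meridian = πR/180 = 111317 m.
ΔN = Δφ × 111317 = 400.7 m; ΔE = Δλ × 111317 × cos(42.3725°) = -0.0069 × 111317 × 0.738779 = -567.4 m.
Distance = √(ΔE² + ΔN²) = √((-567.4)² + 400.7²) = 694.7 m.

695 m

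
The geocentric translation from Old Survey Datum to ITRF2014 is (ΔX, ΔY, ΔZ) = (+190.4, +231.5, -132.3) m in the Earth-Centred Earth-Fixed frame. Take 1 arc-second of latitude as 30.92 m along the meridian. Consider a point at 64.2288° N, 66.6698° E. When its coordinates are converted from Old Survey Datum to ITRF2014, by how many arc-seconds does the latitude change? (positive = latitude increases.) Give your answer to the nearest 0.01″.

sin φ = 0.900537, cos φ = 0.434778, sin λ = 0.918238, cos λ = 0.396030.
North component: ΔN = −sin φ cos λ·ΔX − sin φ sin λ·ΔY + cos φ·ΔZ = −(0.900537)(0.396030)(190.4) − (0.900537)(0.918238)(231.5) + (0.434778)(-132.3) = -316.85 m.
1° of latitude spans 3600 × 30.92 = 111312 m, so Δφ = -316.85 / 111312 × 3600 = -10.248″.

Δφ = -10.25″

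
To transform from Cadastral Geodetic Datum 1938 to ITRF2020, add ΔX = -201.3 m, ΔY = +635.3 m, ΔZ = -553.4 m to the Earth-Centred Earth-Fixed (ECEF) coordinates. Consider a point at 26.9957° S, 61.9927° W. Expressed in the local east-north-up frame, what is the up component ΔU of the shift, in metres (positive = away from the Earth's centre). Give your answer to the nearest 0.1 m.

ΔU = -332.8 m

The local up (radial) axis is (cos φ cos λ, cos φ sin λ, sin φ), giving ΔU = -84.228 − 499.783 + 251.201 = -332.81 m.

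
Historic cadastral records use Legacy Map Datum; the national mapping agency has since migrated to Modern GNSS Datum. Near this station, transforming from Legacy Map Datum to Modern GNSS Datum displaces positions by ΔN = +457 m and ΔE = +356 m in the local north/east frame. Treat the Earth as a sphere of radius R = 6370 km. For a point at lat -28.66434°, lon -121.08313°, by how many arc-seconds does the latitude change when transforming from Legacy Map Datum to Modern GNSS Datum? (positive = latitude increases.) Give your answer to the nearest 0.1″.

On a sphere of radius R, 1 rad of latitude = R, so Δφ = ΔN / R = 457.0 / 6370000 = 7.1743e-05 rad = 14.798″.

Δφ = 14.8″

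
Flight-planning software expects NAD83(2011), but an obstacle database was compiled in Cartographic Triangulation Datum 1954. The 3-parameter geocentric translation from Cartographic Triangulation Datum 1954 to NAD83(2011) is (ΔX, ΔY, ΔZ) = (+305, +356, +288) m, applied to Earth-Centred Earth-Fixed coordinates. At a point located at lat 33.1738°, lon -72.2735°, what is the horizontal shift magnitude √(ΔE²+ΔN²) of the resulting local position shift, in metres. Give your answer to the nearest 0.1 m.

548.0 m

At φ = 33.1738°, λ = -72.2735°: sin φ = 0.547181, cos φ = 0.837015, sin λ = -0.952521, cos λ = 0.304474.
ΔE = −sin λ·ΔX + cos λ·ΔY = −(-0.952521)·(305) + (0.304474)·(356) = 398.91 m.
ΔN = −sin φ cos λ·ΔX − sin φ sin λ·ΔY + cos φ·ΔZ = −(0.547181)(0.304474)(305) − (0.547181)(-0.952521)(356) + (0.837015)(288) = 375.79 m.
Horizontal magnitude = √(ΔE² + ΔN²) = √(398.91² + 375.79²) = 548.04 m.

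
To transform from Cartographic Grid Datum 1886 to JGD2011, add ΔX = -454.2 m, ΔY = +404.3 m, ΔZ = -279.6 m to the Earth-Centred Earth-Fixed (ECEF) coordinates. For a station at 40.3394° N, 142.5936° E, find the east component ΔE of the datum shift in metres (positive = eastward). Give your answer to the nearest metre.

ΔE = -45 m

The local east axis at (φ, λ) is (−sin λ, cos λ, 0), so ΔE = −sin(142.5936°)·(-454.2) + cos(142.5936°)·404.3 = -45.24 m.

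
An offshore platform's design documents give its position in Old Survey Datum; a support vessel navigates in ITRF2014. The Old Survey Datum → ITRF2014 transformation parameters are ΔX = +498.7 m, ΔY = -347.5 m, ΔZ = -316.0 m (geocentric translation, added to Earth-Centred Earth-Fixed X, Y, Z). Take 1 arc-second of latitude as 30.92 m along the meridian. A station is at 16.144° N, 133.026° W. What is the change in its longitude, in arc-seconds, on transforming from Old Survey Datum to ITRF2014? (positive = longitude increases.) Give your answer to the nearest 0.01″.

sin φ = 0.278052, cos φ = 0.960566, sin λ = -0.731044, cos λ = -0.682330.
East component: ΔE = −sin λ·ΔX + cos λ·ΔY = −(-0.731044)(498.7) + (-0.682330)(-347.5) = 601.68 m.
1° of latitude spans 3600 × 30.92 = 111312 m; at latitude φ, 1° of longitude spans that × cos φ = 106922.5 m, so Δλ = 601.68 / 106922.5 × 3600 = 20.258″.

Δλ = 20.26″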